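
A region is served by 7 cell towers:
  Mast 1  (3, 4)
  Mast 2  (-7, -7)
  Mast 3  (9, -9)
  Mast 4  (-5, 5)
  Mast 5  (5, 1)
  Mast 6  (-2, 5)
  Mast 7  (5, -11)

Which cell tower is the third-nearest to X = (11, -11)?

Mast 5

Since √ is increasing, it suffices to compare squared distances:
d²(X, Mast 1) = (11−3)² + (-11−4)² = 64 + 225 = 289
d²(X, Mast 2) = (11−(-7))² + (-11−(-7))² = 324 + 16 = 340
d²(X, Mast 3) = (11−9)² + (-11−(-9))² = 4 + 4 = 8
d²(X, Mast 4) = (11−(-5))² + (-11−5)² = 256 + 256 = 512
d²(X, Mast 5) = (11−5)² + (-11−1)² = 36 + 144 = 180
d²(X, Mast 6) = (11−(-2))² + (-11−5)² = 169 + 256 = 425
d²(X, Mast 7) = (11−5)² + (-11−(-11))² = 36 + 0 = 36
Sorted ascending: Mast 3, Mast 7, Mast 5, Mast 1, … — the third-nearest is Mast 5.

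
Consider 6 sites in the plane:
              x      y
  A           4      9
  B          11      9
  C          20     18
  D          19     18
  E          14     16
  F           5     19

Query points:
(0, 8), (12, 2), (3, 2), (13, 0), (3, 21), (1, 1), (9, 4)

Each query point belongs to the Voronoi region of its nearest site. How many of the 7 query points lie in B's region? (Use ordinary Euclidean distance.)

3

(0, 8) — d² to each: A:17, B:122, C:500, D:461, E:260, F:146 → nearest is A
(12, 2) — d² to each: A:113, B:50, C:320, D:305, E:200, F:338 → nearest is B
(3, 2) — d² to each: A:50, B:113, C:545, D:512, E:317, F:293 → nearest is A
(13, 0) — d² to each: A:162, B:85, C:373, D:360, E:257, F:425 → nearest is B
(3, 21) — d² to each: A:145, B:208, C:298, D:265, E:146, F:8 → nearest is F
(1, 1) — d² to each: A:73, B:164, C:650, D:613, E:394, F:340 → nearest is A
(9, 4) — d² to each: A:50, B:29, C:317, D:296, E:169, F:241 → nearest is B
3 of the 7 points have B as nearest.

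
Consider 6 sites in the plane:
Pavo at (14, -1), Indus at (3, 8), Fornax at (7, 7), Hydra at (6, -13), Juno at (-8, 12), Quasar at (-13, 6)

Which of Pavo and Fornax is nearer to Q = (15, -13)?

Pavo

Compare squared distances:
d²(Q, Pavo) = (15−14)² + (-13−(-1))² = 1 + 144 = 145
d²(Q, Fornax) = (15−7)² + (-13−7)² = 64 + 400 = 464
145 < 464, so Pavo is closer.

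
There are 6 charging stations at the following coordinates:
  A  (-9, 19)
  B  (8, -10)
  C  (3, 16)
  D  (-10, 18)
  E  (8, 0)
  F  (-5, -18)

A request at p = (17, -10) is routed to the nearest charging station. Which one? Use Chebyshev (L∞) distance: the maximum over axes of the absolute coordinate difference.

d(p,A) = max(26, 29) = 29
d(p,B) = max(9, 0) = 9
d(p,C) = max(14, 26) = 26
d(p,D) = max(27, 28) = 28
d(p,E) = max(9, 10) = 10
d(p,F) = max(22, 8) = 22
The smallest is to B, so p lies in the Voronoi region of B.

B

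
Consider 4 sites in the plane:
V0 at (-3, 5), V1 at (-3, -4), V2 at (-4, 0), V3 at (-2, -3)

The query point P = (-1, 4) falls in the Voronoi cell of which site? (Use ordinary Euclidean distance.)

Compare squared distances (the ordering matches that of the actual distances):
|PV0|² = (-1−(-3))² + (4−5)² = 4 + 1 = 5
|PV1|² = (-1−(-3))² + (4−(-4))² = 4 + 64 = 68
|PV2|² = (-1−(-4))² + (4−0)² = 9 + 16 = 25
|PV3|² = (-1−(-2))² + (4−(-3))² = 1 + 49 = 50
The smallest is to V0, so P lies in the Voronoi region of V0.

V0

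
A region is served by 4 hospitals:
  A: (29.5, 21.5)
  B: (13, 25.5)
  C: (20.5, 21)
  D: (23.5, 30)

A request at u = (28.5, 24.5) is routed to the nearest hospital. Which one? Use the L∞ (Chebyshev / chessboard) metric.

d(u,A) = max(1, 3) = 3
d(u,B) = max(15.5, 1) = 15.5
d(u,C) = max(8, 3.5) = 8
d(u,D) = max(5, 5.5) = 5.5
Minimum is at A.

A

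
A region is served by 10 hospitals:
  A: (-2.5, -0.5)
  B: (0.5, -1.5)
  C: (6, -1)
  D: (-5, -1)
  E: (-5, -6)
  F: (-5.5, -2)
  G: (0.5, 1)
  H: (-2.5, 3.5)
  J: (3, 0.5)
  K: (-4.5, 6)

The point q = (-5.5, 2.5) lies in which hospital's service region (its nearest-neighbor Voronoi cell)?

Since √ is increasing, it suffices to compare squared distances:
|qA|² = 9 + 9 = 18
|qB|² = 36 + 16 = 52
|qC|² = 132.25 + 12.25 = 144.5
|qD|² = 0.25 + 12.25 = 12.5
|qE|² = 0.25 + 72.25 = 72.5
|qF|² = 0 + 20.25 = 20.25
|qG|² = 36 + 2.25 = 38.25
|qH|² = 9 + 1 = 10
|qJ|² = 72.25 + 4 = 76.25
|qK|² = 1 + 12.25 = 13.25
H is nearest.

H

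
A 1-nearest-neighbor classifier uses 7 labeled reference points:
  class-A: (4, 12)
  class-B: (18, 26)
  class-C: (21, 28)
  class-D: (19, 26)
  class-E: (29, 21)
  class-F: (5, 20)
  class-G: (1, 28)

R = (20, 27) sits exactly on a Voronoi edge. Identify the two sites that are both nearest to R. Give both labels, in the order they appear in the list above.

class-C and class-D

Squared distances from R to each site:
d²(R, class-A) = (20−4)² + (27−12)² = 256 + 225 = 481
d²(R, class-B) = (20−18)² + (27−26)² = 4 + 1 = 5
d²(R, class-C) = (20−21)² + (27−28)² = 1 + 1 = 2
d²(R, class-D) = (20−19)² + (27−26)² = 1 + 1 = 2
d²(R, class-E) = (20−29)² + (27−21)² = 81 + 36 = 117
d²(R, class-F) = (20−5)² + (27−20)² = 225 + 49 = 274
d²(R, class-G) = (20−1)² + (27−28)² = 361 + 1 = 362
R is equidistant from class-C and class-D (both at squared distance 2), and every other site is strictly farther — so R lies on the class-C–class-D Voronoi edge.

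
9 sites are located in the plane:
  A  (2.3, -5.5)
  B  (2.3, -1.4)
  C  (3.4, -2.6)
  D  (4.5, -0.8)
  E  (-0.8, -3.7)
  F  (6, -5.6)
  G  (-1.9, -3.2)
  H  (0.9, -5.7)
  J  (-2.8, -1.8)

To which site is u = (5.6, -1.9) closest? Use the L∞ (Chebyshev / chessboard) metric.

d(u,A) = max(3.3, 3.6) = 3.6
d(u,B) = max(3.3, 0.5) = 3.3
d(u,C) = max(2.2, 0.7) = 2.2
d(u,D) = max(1.1, 1.1) = 1.1
d(u,E) = max(6.4, 1.8) = 6.4
d(u,F) = max(0.4, 3.7) = 3.7
d(u,G) = max(7.5, 1.3) = 7.5
d(u,H) = max(4.7, 3.8) = 4.7
d(u,J) = max(8.4, 0.1) = 8.4
D is nearest.

D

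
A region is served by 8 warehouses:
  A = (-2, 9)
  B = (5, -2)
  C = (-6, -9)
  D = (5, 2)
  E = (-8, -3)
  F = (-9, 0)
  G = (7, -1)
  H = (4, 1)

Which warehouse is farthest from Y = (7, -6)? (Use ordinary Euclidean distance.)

Compare squared distances (the ordering matches that of the actual distances):
|YA|² = (7−(-2))² + (-6−9)² = 81 + 225 = 306
|YB|² = (7−5)² + (-6−(-2))² = 4 + 16 = 20
|YC|² = (7−(-6))² + (-6−(-9))² = 169 + 9 = 178
|YD|² = (7−5)² + (-6−2)² = 4 + 64 = 68
|YE|² = (7−(-8))² + (-6−(-3))² = 225 + 9 = 234
|YF|² = (7−(-9))² + (-6−0)² = 256 + 36 = 292
|YG|² = (7−7)² + (-6−(-1))² = 0 + 25 = 25
|YH|² = (7−4)² + (-6−1)² = 9 + 49 = 58
The largest is to A.

A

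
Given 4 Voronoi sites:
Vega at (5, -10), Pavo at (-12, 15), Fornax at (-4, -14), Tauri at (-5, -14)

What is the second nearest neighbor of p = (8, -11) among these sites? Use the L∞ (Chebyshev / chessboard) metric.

d(p, Vega) = max(3, 1) = 3
d(p, Pavo) = max(20, 26) = 26
d(p, Fornax) = max(12, 3) = 12
d(p, Tauri) = max(13, 3) = 13
Sorted ascending: Vega, Fornax, Tauri, … — the second-nearest is Fornax.

Fornax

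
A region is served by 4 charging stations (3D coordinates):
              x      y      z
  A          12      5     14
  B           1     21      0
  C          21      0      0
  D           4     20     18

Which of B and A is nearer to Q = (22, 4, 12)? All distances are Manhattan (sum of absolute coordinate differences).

d(Q,B) = |22−1| + |4−21| + |12−0| = 21 + 17 + 12 = 50
d(Q,A) = |22−12| + |4−5| + |12−14| = 10 + 1 + 2 = 13
50 > 13, so A is closer.

A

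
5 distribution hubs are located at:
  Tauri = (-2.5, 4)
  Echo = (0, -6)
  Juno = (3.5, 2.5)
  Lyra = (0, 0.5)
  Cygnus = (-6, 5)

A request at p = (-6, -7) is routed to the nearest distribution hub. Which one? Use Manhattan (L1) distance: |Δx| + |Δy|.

Echo

d(p, Tauri) = |-6−(-2.5)| + |-7−4| = 3.5 + 11 = 14.5
d(p, Echo) = |-6−0| + |-7−(-6)| = 6 + 1 = 7
d(p, Juno) = |-6−3.5| + |-7−2.5| = 9.5 + 9.5 = 19
d(p, Lyra) = |-6−0| + |-7−0.5| = 6 + 7.5 = 13.5
d(p, Cygnus) = |-6−(-6)| + |-7−5| = 0 + 12 = 12
Minimum is at Echo.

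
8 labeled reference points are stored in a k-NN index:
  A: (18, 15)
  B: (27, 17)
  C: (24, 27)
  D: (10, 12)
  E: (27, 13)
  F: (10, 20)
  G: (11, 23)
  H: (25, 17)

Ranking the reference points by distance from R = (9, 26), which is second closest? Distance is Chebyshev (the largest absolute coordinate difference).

d(R,A) = max(9, 11) = 11
d(R,B) = max(18, 9) = 18
d(R,C) = max(15, 1) = 15
d(R,D) = max(1, 14) = 14
d(R,E) = max(18, 13) = 18
d(R,F) = max(1, 6) = 6
d(R,G) = max(2, 3) = 3
d(R,H) = max(16, 9) = 16
Sorted ascending: G, F, A, … — the second-nearest is F.

F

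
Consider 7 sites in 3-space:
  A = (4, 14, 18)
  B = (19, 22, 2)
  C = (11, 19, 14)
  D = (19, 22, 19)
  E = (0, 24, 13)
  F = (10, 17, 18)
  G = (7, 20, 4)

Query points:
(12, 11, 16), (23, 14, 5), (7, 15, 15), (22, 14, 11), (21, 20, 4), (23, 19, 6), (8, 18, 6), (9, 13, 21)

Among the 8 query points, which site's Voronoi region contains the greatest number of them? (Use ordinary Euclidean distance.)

(12, 11, 16) — d² to each: A:77, B:366, C:69, D:179, E:322, F:44, G:250 → nearest is F
(23, 14, 5) — d² to each: A:530, B:89, C:250, D:276, E:693, F:347, G:293 → nearest is B
(7, 15, 15) — d² to each: A:19, B:362, C:33, D:209, E:134, F:22, G:146 → nearest is A
(22, 14, 11) — d² to each: A:373, B:154, C:155, D:137, E:588, F:202, G:310 → nearest is D
(21, 20, 4) — d² to each: A:521, B:12, C:201, D:233, E:538, F:326, G:196 → nearest is B
(23, 19, 6) — d² to each: A:530, B:41, C:208, D:194, E:603, F:317, G:261 → nearest is B
(8, 18, 6) — d² to each: A:176, B:153, C:74, D:306, E:149, F:149, G:9 → nearest is G
(9, 13, 21) — d² to each: A:35, B:542, C:89, D:185, E:266, F:26, G:342 → nearest is F
Tally — A:1, B:3, D:1, F:2, G:1. B captures the most (3).

B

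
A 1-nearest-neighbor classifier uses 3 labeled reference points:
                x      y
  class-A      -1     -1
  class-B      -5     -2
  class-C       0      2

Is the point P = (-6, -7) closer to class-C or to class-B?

Compare squared distances:
d²(P, class-C) = (-6−0)² + (-7−2)² = 36 + 81 = 117
d²(P, class-B) = (-6−(-5))² + (-7−(-2))² = 1 + 25 = 26
117 > 26, so class-B is closer.

class-B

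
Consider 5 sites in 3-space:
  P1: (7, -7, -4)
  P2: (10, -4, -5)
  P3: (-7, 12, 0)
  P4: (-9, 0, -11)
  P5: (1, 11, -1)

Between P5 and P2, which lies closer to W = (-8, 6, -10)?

P5

Compare squared distances:
|WP5|² = (-8−1)² + (6−11)² + (-10−(-1))² = 81 + 25 + 81 = 187
|WP2|² = (-8−10)² + (6−(-4))² + (-10−(-5))² = 324 + 100 + 25 = 449
187 < 449, so P5 is closer.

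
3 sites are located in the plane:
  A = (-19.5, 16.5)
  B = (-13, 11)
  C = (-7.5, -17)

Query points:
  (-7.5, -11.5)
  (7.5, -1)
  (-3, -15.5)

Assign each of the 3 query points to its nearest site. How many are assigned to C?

(-7.5, -11.5) — d² to each: A:928, B:536.5, C:30.25 → nearest is C
(7.5, -1) — d² to each: A:1035.25, B:564.25, C:481 → nearest is C
(-3, -15.5) — d² to each: A:1296.25, B:802.25, C:22.5 → nearest is C
3 of the 3 points have C as nearest.

3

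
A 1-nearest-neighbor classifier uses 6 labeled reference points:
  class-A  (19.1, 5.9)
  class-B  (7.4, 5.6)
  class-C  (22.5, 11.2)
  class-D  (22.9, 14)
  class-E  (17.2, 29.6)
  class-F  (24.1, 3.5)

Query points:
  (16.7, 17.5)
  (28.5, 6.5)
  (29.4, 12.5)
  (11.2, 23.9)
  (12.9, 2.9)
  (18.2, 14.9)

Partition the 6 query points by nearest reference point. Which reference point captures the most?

class-D

(16.7, 17.5) — d² to each: class-A:140.32, class-B:228.1, class-C:73.33, class-D:50.69, class-E:146.66, class-F:250.76 → nearest is class-D
(28.5, 6.5) — d² to each: class-A:88.72, class-B:446.02, class-C:58.09, class-D:87.61, class-E:661.3, class-F:28.36 → nearest is class-F
(29.4, 12.5) — d² to each: class-A:149.65, class-B:531.61, class-C:49.3, class-D:44.5, class-E:441.25, class-F:109.09 → nearest is class-D
(11.2, 23.9) — d² to each: class-A:386.41, class-B:349.33, class-C:288.98, class-D:234.9, class-E:68.49, class-F:582.57 → nearest is class-E
(12.9, 2.9) — d² to each: class-A:47.44, class-B:37.54, class-C:161.05, class-D:223.21, class-E:731.38, class-F:125.8 → nearest is class-B
(18.2, 14.9) — d² to each: class-A:81.81, class-B:203.13, class-C:32.18, class-D:22.9, class-E:217.09, class-F:164.77 → nearest is class-D
Tally — class-B:1, class-D:3, class-E:1, class-F:1. class-D captures the most (3).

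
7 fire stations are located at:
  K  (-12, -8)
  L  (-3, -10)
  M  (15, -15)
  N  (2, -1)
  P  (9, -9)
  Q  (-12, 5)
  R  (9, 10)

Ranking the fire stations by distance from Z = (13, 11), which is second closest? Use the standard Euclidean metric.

N

Squared Euclidean distances:
|ZK|² = (13−(-12))² + (11−(-8))² = 625 + 361 = 986
|ZL|² = (13−(-3))² + (11−(-10))² = 256 + 441 = 697
|ZM|² = (13−15)² + (11−(-15))² = 4 + 676 = 680
|ZN|² = (13−2)² + (11−(-1))² = 121 + 144 = 265
|ZP|² = (13−9)² + (11−(-9))² = 16 + 400 = 416
|ZQ|² = (13−(-12))² + (11−5)² = 625 + 36 = 661
|ZR|² = (13−9)² + (11−10)² = 16 + 1 = 17
Sorted ascending: R, N, P, … — the second-nearest is N.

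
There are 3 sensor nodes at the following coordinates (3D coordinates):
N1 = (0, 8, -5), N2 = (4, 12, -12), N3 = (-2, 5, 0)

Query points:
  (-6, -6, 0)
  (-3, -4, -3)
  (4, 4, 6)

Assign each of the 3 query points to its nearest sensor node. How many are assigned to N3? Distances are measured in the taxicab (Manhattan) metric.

(-6, -6, 0) — d to each: N1:25, N2:40, N3:15 → nearest is N3
(-3, -4, -3) — d to each: N1:17, N2:32, N3:13 → nearest is N3
(4, 4, 6) — d to each: N1:19, N2:26, N3:13 → nearest is N3
3 of the 3 points have N3 as nearest.

3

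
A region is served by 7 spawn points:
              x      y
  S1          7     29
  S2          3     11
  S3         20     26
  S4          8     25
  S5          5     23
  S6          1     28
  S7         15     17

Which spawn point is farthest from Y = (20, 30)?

S2

Since √ is increasing, it suffices to compare squared distances:
|YS1|² = 169 + 1 = 170
|YS2|² = 289 + 361 = 650
|YS3|² = 0 + 16 = 16
|YS4|² = 144 + 25 = 169
|YS5|² = 225 + 49 = 274
|YS6|² = 361 + 4 = 365
|YS7|² = 25 + 169 = 194
The largest is to S2.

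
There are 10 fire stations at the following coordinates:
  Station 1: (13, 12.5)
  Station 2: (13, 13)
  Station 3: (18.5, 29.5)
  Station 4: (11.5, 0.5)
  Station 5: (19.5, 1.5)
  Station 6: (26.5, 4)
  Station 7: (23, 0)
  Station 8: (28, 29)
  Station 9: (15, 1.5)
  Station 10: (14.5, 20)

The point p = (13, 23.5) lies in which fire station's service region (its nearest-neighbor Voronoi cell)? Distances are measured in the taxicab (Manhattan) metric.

Station 10

d(p, Station 1) = |13−13| + |23.5−12.5| = 0 + 11 = 11
d(p, Station 2) = |13−13| + |23.5−13| = 0 + 10.5 = 10.5
d(p, Station 3) = |13−18.5| + |23.5−29.5| = 5.5 + 6 = 11.5
d(p, Station 4) = |13−11.5| + |23.5−0.5| = 1.5 + 23 = 24.5
d(p, Station 5) = |13−19.5| + |23.5−1.5| = 6.5 + 22 = 28.5
d(p, Station 6) = |13−26.5| + |23.5−4| = 13.5 + 19.5 = 33
d(p, Station 7) = |13−23| + |23.5−0| = 10 + 23.5 = 33.5
d(p, Station 8) = |13−28| + |23.5−29| = 15 + 5.5 = 20.5
d(p, Station 9) = |13−15| + |23.5−1.5| = 2 + 22 = 24
d(p, Station 10) = |13−14.5| + |23.5−20| = 1.5 + 3.5 = 5
Minimum is at Station 10.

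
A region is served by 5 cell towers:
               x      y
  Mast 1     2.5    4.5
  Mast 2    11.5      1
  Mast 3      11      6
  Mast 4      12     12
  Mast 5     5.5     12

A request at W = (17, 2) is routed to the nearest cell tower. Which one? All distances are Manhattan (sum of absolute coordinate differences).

Mast 2

d(W, Mast 1) = |17−2.5| + |2−4.5| = 14.5 + 2.5 = 17
d(W, Mast 2) = |17−11.5| + |2−1| = 5.5 + 1 = 6.5
d(W, Mast 3) = |17−11| + |2−6| = 6 + 4 = 10
d(W, Mast 4) = |17−12| + |2−12| = 5 + 10 = 15
d(W, Mast 5) = |17−5.5| + |2−12| = 11.5 + 10 = 21.5
Minimum is at Mast 2.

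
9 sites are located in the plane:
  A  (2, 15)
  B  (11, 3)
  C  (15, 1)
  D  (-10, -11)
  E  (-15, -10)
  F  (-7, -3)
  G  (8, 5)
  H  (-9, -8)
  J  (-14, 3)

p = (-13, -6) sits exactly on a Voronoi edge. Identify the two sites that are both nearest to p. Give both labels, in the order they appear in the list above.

E and H

Squared distances from p to each site:
|pA|² = 225 + 441 = 666
|pB|² = 576 + 81 = 657
|pC|² = 784 + 49 = 833
|pD|² = 9 + 25 = 34
|pE|² = 4 + 16 = 20
|pF|² = 36 + 9 = 45
|pG|² = 441 + 121 = 562
|pH|² = 16 + 4 = 20
|pJ|² = 1 + 81 = 82
p is equidistant from E and H (both at squared distance 20), and every other site is strictly farther — so p lies on the E–H Voronoi edge.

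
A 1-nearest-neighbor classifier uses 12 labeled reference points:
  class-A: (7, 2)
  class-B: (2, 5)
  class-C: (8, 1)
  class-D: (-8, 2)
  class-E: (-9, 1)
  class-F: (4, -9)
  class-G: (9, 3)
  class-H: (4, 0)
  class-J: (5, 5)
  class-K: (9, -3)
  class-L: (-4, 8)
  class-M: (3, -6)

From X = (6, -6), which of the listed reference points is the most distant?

Since √ is increasing, it suffices to compare squared distances:
d²(X, class-A) = 1 + 64 = 65
d²(X, class-B) = 16 + 121 = 137
d²(X, class-C) = 4 + 49 = 53
d²(X, class-D) = 196 + 64 = 260
d²(X, class-E) = 225 + 49 = 274
d²(X, class-F) = 4 + 9 = 13
d²(X, class-G) = 9 + 81 = 90
d²(X, class-H) = 4 + 36 = 40
d²(X, class-J) = 1 + 121 = 122
d²(X, class-K) = 9 + 9 = 18
d²(X, class-L) = 100 + 196 = 296
d²(X, class-M) = 9 + 0 = 9
The largest is to class-L.

class-L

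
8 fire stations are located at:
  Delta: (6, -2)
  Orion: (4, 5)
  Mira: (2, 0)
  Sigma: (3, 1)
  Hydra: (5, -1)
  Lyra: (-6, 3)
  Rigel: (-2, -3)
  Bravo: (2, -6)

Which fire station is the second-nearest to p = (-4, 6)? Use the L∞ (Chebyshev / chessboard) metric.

d(p, Delta) = max(10, 8) = 10
d(p, Orion) = max(8, 1) = 8
d(p, Mira) = max(6, 6) = 6
d(p, Sigma) = max(7, 5) = 7
d(p, Hydra) = max(9, 7) = 9
d(p, Lyra) = max(2, 3) = 3
d(p, Rigel) = max(2, 9) = 9
d(p, Bravo) = max(6, 12) = 12
Sorted ascending: Lyra, Mira, Sigma, … — the second-nearest is Mira.

Mira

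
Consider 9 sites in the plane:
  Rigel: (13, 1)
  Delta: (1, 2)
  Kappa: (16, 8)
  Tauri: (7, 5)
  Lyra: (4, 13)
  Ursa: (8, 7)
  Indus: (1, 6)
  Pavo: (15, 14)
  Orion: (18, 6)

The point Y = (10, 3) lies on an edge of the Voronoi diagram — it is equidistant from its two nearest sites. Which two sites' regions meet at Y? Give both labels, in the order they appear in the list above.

Rigel and Tauri

Squared distances from Y to each site:
d²(Y, Rigel) = 9 + 4 = 13
d²(Y, Delta) = 81 + 1 = 82
d²(Y, Kappa) = 36 + 25 = 61
d²(Y, Tauri) = 9 + 4 = 13
d²(Y, Lyra) = 36 + 100 = 136
d²(Y, Ursa) = 4 + 16 = 20
d²(Y, Indus) = 81 + 9 = 90
d²(Y, Pavo) = 25 + 121 = 146
d²(Y, Orion) = 64 + 9 = 73
Y is equidistant from Rigel and Tauri (both at squared distance 13), and every other site is strictly farther — so Y lies on the Rigel–Tauri Voronoi edge.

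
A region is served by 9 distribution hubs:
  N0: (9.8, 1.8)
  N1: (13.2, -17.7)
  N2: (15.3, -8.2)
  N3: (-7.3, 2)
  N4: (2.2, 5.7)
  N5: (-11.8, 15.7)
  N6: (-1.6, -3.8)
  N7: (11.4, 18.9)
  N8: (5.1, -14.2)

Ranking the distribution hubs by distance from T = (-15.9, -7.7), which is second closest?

Since √ is increasing, it suffices to compare squared distances:
|TN0|² = 660.49 + 90.25 = 750.74
|TN1|² = 846.81 + 100 = 946.81
|TN2|² = 973.44 + 0.25 = 973.69
|TN3|² = 73.96 + 94.09 = 168.05
|TN4|² = 327.61 + 179.56 = 507.17
|TN5|² = 16.81 + 547.56 = 564.37
|TN6|² = 204.49 + 15.21 = 219.7
|TN7|² = 745.29 + 707.56 = 1452.85
|TN8|² = 441 + 42.25 = 483.25
Sorted ascending: N3, N6, N8, … — the second-nearest is N6.

N6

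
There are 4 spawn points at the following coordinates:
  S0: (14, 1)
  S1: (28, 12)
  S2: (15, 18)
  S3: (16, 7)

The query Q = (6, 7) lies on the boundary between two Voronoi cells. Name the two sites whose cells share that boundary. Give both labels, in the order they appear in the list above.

Squared distances from Q to each site:
|QS0|² = (6−14)² + (7−1)² = 64 + 36 = 100
|QS1|² = (6−28)² + (7−12)² = 484 + 25 = 509
|QS2|² = (6−15)² + (7−18)² = 81 + 121 = 202
|QS3|² = (6−16)² + (7−7)² = 100 + 0 = 100
Q is equidistant from S0 and S3 (both at squared distance 100), and every other site is strictly farther — so Q lies on the S0–S3 Voronoi edge.

S0 and S3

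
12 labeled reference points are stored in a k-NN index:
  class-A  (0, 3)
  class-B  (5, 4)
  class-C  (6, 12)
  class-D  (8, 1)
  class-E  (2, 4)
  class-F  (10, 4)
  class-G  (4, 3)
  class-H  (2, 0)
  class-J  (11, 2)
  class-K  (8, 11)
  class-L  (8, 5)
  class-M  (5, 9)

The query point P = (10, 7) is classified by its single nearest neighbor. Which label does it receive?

Squared Euclidean distances:
d²(P, class-A) = 100 + 16 = 116
d²(P, class-B) = 25 + 9 = 34
d²(P, class-C) = 16 + 25 = 41
d²(P, class-D) = 4 + 36 = 40
d²(P, class-E) = 64 + 9 = 73
d²(P, class-F) = 0 + 9 = 9
d²(P, class-G) = 36 + 16 = 52
d²(P, class-H) = 64 + 49 = 113
d²(P, class-J) = 1 + 25 = 26
d²(P, class-K) = 4 + 16 = 20
d²(P, class-L) = 4 + 4 = 8
d²(P, class-M) = 25 + 4 = 29
Minimum is at class-L.

class-L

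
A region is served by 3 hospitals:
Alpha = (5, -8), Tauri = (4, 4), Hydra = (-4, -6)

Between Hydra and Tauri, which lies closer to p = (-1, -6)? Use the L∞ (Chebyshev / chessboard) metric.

d(p, Hydra) = max(3, 0) = 3
d(p, Tauri) = max(5, 10) = 10
3 < 10, so Hydra is closer.

Hydra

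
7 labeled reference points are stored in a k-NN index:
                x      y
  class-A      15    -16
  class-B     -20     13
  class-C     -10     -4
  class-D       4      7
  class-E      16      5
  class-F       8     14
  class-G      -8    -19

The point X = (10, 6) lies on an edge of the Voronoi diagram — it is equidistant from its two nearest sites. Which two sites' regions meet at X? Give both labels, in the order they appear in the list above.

Squared distances from X to each site:
d²(X, class-A) = (10−15)² + (6−(-16))² = 25 + 484 = 509
d²(X, class-B) = (10−(-20))² + (6−13)² = 900 + 49 = 949
d²(X, class-C) = (10−(-10))² + (6−(-4))² = 400 + 100 = 500
d²(X, class-D) = (10−4)² + (6−7)² = 36 + 1 = 37
d²(X, class-E) = (10−16)² + (6−5)² = 36 + 1 = 37
d²(X, class-F) = (10−8)² + (6−14)² = 4 + 64 = 68
d²(X, class-G) = (10−(-8))² + (6−(-19))² = 324 + 625 = 949
X is equidistant from class-D and class-E (both at squared distance 37), and every other site is strictly farther — so X lies on the class-D–class-E Voronoi edge.

class-D and class-E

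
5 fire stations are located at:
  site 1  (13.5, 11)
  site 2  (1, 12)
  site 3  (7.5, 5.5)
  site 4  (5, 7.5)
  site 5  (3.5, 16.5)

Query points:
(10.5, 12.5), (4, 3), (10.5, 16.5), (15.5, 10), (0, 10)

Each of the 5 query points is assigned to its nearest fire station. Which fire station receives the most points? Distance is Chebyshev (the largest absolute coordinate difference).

site 1

(10.5, 12.5) — d to each: site 1:3, site 2:9.5, site 3:7, site 4:5.5, site 5:7 → nearest is site 1
(4, 3) — d to each: site 1:9.5, site 2:9, site 3:3.5, site 4:4.5, site 5:13.5 → nearest is site 3
(10.5, 16.5) — d to each: site 1:5.5, site 2:9.5, site 3:11, site 4:9, site 5:7 → nearest is site 1
(15.5, 10) — d to each: site 1:2, site 2:14.5, site 3:8, site 4:10.5, site 5:12 → nearest is site 1
(0, 10) — d to each: site 1:13.5, site 2:2, site 3:7.5, site 4:5, site 5:6.5 → nearest is site 2
Tally — site 1:3, site 2:1, site 3:1. site 1 captures the most (3).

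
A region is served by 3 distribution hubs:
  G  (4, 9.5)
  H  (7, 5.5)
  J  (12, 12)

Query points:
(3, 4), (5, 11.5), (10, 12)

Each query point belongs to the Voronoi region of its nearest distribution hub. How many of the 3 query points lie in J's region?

1

(3, 4) — d² to each: G:31.25, H:18.25, J:145 → nearest is H
(5, 11.5) — d² to each: G:5, H:40, J:49.25 → nearest is G
(10, 12) — d² to each: G:42.25, H:51.25, J:4 → nearest is J
1 of the 3 points has J as nearest.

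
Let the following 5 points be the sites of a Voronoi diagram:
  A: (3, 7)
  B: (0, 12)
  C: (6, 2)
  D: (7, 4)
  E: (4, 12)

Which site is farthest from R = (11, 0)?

B

Squared Euclidean distances:
|RA|² = (11−3)² + (0−7)² = 64 + 49 = 113
|RB|² = (11−0)² + (0−12)² = 121 + 144 = 265
|RC|² = (11−6)² + (0−2)² = 25 + 4 = 29
|RD|² = (11−7)² + (0−4)² = 16 + 16 = 32
|RE|² = (11−4)² + (0−12)² = 49 + 144 = 193
The largest is to B.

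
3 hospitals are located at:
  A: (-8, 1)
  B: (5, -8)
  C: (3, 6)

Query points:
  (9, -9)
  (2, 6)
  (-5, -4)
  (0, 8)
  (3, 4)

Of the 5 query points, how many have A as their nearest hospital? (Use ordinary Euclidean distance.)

(9, -9) — d² to each: A:389, B:17, C:261 → nearest is B
(2, 6) — d² to each: A:125, B:205, C:1 → nearest is C
(-5, -4) — d² to each: A:34, B:116, C:164 → nearest is A
(0, 8) — d² to each: A:113, B:281, C:13 → nearest is C
(3, 4) — d² to each: A:130, B:148, C:4 → nearest is C
1 of the 5 points has A as nearest.

1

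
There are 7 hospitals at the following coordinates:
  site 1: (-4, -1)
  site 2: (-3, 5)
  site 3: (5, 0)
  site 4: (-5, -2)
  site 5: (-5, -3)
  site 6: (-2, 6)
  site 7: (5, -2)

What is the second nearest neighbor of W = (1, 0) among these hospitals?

site 7

Squared Euclidean distances:
d²(W, site 1) = (1−(-4))² + (0−(-1))² = 25 + 1 = 26
d²(W, site 2) = (1−(-3))² + (0−5)² = 16 + 25 = 41
d²(W, site 3) = (1−5)² + (0−0)² = 16 + 0 = 16
d²(W, site 4) = (1−(-5))² + (0−(-2))² = 36 + 4 = 40
d²(W, site 5) = (1−(-5))² + (0−(-3))² = 36 + 9 = 45
d²(W, site 6) = (1−(-2))² + (0−6)² = 9 + 36 = 45
d²(W, site 7) = (1−5)² + (0−(-2))² = 16 + 4 = 20
Sorted ascending: site 3, site 7, site 1, … — the second-nearest is site 7.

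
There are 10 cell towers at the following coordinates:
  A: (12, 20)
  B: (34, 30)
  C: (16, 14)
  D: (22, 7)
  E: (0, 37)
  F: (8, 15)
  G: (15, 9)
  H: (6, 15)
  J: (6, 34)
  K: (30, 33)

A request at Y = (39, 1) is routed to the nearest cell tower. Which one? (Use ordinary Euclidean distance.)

Compare squared distances (the ordering matches that of the actual distances):
|YA|² = 729 + 361 = 1090
|YB|² = 25 + 841 = 866
|YC|² = 529 + 169 = 698
|YD|² = 289 + 36 = 325
|YE|² = 1521 + 1296 = 2817
|YF|² = 961 + 196 = 1157
|YG|² = 576 + 64 = 640
|YH|² = 1089 + 196 = 1285
|YJ|² = 1089 + 1089 = 2178
|YK|² = 81 + 1024 = 1105
Minimum is at D.

D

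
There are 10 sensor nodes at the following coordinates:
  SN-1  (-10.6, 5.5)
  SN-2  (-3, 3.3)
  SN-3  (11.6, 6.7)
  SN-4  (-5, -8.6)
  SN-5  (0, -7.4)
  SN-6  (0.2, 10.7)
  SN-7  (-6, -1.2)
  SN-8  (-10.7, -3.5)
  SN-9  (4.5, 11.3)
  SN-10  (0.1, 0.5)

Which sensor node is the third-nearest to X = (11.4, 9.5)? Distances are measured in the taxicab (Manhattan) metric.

SN-6

d(X, SN-1) = |11.4−(-10.6)| + |9.5−5.5| = 22 + 4 = 26
d(X, SN-2) = |11.4−(-3)| + |9.5−3.3| = 14.4 + 6.2 = 20.6
d(X, SN-3) = |11.4−11.6| + |9.5−6.7| = 0.2 + 2.8 = 3
d(X, SN-4) = |11.4−(-5)| + |9.5−(-8.6)| = 16.4 + 18.1 = 34.5
d(X, SN-5) = |11.4−0| + |9.5−(-7.4)| = 11.4 + 16.9 = 28.3
d(X, SN-6) = |11.4−0.2| + |9.5−10.7| = 11.2 + 1.2 = 12.4
d(X, SN-7) = |11.4−(-6)| + |9.5−(-1.2)| = 17.4 + 10.7 = 28.1
d(X, SN-8) = |11.4−(-10.7)| + |9.5−(-3.5)| = 22.1 + 13 = 35.1
d(X, SN-9) = |11.4−4.5| + |9.5−11.3| = 6.9 + 1.8 = 8.7
d(X, SN-10) = |11.4−0.1| + |9.5−0.5| = 11.3 + 9 = 20.3
Sorted ascending: SN-3, SN-9, SN-6, SN-10, … — the third-nearest is SN-6.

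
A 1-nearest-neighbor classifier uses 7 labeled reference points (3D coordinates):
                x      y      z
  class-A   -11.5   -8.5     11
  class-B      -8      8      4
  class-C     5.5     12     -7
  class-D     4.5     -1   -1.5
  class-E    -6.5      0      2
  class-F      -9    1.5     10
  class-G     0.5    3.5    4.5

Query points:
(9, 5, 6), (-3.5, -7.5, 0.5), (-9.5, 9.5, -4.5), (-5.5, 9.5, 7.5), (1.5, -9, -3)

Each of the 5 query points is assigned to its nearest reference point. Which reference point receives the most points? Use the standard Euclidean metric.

(9, 5, 6) — d² to each: class-A:627.5, class-B:302, class-C:230.25, class-D:112.5, class-E:281.25, class-F:352.25, class-G:76.75 → nearest is class-G
(-3.5, -7.5, 0.5) — d² to each: class-A:175.25, class-B:272.75, class-C:517.5, class-D:110.25, class-E:67.5, class-F:201.5, class-G:153 → nearest is class-E
(-9.5, 9.5, -4.5) — d² to each: class-A:568.25, class-B:76.75, class-C:237.5, class-D:315.25, class-E:141.5, class-F:274.5, class-G:217 → nearest is class-B
(-5.5, 9.5, 7.5) — d² to each: class-A:372.25, class-B:20.75, class-C:337.5, class-D:291.25, class-E:121.5, class-F:82.5, class-G:81 → nearest is class-B
(1.5, -9, -3) — d² to each: class-A:365.25, class-B:428.25, class-C:473, class-D:75.25, class-E:170, class-F:389.5, class-G:213.5 → nearest is class-D
Tally — class-B:2, class-D:1, class-E:1, class-G:1. class-B captures the most (2).

class-B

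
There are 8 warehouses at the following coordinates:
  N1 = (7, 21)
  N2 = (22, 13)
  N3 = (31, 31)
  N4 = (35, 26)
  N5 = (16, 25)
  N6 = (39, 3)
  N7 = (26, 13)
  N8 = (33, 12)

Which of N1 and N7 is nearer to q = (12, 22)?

N1

Compare squared distances:
|qN1|² = (12−7)² + (22−21)² = 25 + 1 = 26
|qN7|² = (12−26)² + (22−13)² = 196 + 81 = 277
26 < 277, so N1 is closer.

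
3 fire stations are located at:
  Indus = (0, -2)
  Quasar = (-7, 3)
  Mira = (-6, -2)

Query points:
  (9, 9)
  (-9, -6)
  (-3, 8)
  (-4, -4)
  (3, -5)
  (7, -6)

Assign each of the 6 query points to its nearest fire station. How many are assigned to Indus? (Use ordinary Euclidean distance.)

3

(9, 9) — d² to each: Indus:202, Quasar:292, Mira:346 → nearest is Indus
(-9, -6) — d² to each: Indus:97, Quasar:85, Mira:25 → nearest is Mira
(-3, 8) — d² to each: Indus:109, Quasar:41, Mira:109 → nearest is Quasar
(-4, -4) — d² to each: Indus:20, Quasar:58, Mira:8 → nearest is Mira
(3, -5) — d² to each: Indus:18, Quasar:164, Mira:90 → nearest is Indus
(7, -6) — d² to each: Indus:65, Quasar:277, Mira:185 → nearest is Indus
3 of the 6 points have Indus as nearest.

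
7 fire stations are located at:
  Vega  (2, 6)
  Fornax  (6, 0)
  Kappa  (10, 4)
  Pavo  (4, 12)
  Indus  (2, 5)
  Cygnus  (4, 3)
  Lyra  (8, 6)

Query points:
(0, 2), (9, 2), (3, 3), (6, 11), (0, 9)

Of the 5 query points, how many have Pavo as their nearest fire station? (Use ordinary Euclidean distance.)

1

(0, 2) — d² to each: Vega:20, Fornax:40, Kappa:104, Pavo:116, Indus:13, Cygnus:17, Lyra:80 → nearest is Indus
(9, 2) — d² to each: Vega:65, Fornax:13, Kappa:5, Pavo:125, Indus:58, Cygnus:26, Lyra:17 → nearest is Kappa
(3, 3) — d² to each: Vega:10, Fornax:18, Kappa:50, Pavo:82, Indus:5, Cygnus:1, Lyra:34 → nearest is Cygnus
(6, 11) — d² to each: Vega:41, Fornax:121, Kappa:65, Pavo:5, Indus:52, Cygnus:68, Lyra:29 → nearest is Pavo
(0, 9) — d² to each: Vega:13, Fornax:117, Kappa:125, Pavo:25, Indus:20, Cygnus:52, Lyra:73 → nearest is Vega
1 of the 5 points has Pavo as nearest.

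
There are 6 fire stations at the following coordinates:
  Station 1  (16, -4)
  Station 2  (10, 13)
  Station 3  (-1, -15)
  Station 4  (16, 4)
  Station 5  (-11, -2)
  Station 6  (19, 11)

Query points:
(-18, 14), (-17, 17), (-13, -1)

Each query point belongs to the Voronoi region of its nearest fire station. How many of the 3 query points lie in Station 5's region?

(-18, 14) — d² to each: Station 1:1480, Station 2:785, Station 3:1130, Station 4:1256, Station 5:305, Station 6:1378 → nearest is Station 5
(-17, 17) — d² to each: Station 1:1530, Station 2:745, Station 3:1280, Station 4:1258, Station 5:397, Station 6:1332 → nearest is Station 5
(-13, -1) — d² to each: Station 1:850, Station 2:725, Station 3:340, Station 4:866, Station 5:5, Station 6:1168 → nearest is Station 5
3 of the 3 points have Station 5 as nearest.

3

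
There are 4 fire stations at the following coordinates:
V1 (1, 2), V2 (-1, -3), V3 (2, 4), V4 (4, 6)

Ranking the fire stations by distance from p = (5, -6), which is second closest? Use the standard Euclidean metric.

V1

Since √ is increasing, it suffices to compare squared distances:
|pV1|² = (5−1)² + (-6−2)² = 16 + 64 = 80
|pV2|² = (5−(-1))² + (-6−(-3))² = 36 + 9 = 45
|pV3|² = (5−2)² + (-6−4)² = 9 + 100 = 109
|pV4|² = (5−4)² + (-6−6)² = 1 + 144 = 145
Sorted ascending: V2, V1, V3, … — the second-nearest is V1.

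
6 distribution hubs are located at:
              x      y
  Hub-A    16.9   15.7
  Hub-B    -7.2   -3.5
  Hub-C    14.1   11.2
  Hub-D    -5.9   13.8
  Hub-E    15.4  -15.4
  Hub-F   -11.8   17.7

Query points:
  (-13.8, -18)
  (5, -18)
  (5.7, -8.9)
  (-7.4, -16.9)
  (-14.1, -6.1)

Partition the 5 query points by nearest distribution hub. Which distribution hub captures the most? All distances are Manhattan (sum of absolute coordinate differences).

Hub-B

(-13.8, -18) — d to each: Hub-A:64.4, Hub-B:21.1, Hub-C:57.1, Hub-D:39.7, Hub-E:31.8, Hub-F:37.7 → nearest is Hub-B
(5, -18) — d to each: Hub-A:45.6, Hub-B:26.7, Hub-C:38.3, Hub-D:42.7, Hub-E:13, Hub-F:52.5 → nearest is Hub-E
(5.7, -8.9) — d to each: Hub-A:35.8, Hub-B:18.3, Hub-C:28.5, Hub-D:34.3, Hub-E:16.2, Hub-F:44.1 → nearest is Hub-E
(-7.4, -16.9) — d to each: Hub-A:56.9, Hub-B:13.6, Hub-C:49.6, Hub-D:32.2, Hub-E:24.3, Hub-F:39 → nearest is Hub-B
(-14.1, -6.1) — d to each: Hub-A:52.8, Hub-B:9.5, Hub-C:45.5, Hub-D:28.1, Hub-E:38.8, Hub-F:26.1 → nearest is Hub-B
Tally — Hub-B:3, Hub-E:2. Hub-B captures the most (3).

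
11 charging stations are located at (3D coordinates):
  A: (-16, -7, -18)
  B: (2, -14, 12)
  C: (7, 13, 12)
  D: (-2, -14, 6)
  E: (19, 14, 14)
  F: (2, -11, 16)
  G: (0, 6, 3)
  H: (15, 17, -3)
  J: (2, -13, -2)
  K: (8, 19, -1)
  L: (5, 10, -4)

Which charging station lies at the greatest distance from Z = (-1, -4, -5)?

E

Squared Euclidean distances:
|ZA|² = (-1−(-16))² + (-4−(-7))² + (-5−(-18))² = 225 + 9 + 169 = 403
|ZB|² = (-1−2)² + (-4−(-14))² + (-5−12)² = 9 + 100 + 289 = 398
|ZC|² = (-1−7)² + (-4−13)² + (-5−12)² = 64 + 289 + 289 = 642
|ZD|² = (-1−(-2))² + (-4−(-14))² + (-5−6)² = 1 + 100 + 121 = 222
|ZE|² = (-1−19)² + (-4−14)² + (-5−14)² = 400 + 324 + 361 = 1085
|ZF|² = (-1−2)² + (-4−(-11))² + (-5−16)² = 9 + 49 + 441 = 499
|ZG|² = (-1−0)² + (-4−6)² + (-5−3)² = 1 + 100 + 64 = 165
|ZH|² = (-1−15)² + (-4−17)² + (-5−(-3))² = 256 + 441 + 4 = 701
|ZJ|² = (-1−2)² + (-4−(-13))² + (-5−(-2))² = 9 + 81 + 9 = 99
|ZK|² = (-1−8)² + (-4−19)² + (-5−(-1))² = 81 + 529 + 16 = 626
|ZL|² = (-1−5)² + (-4−10)² + (-5−(-4))² = 36 + 196 + 1 = 233
The largest is to E.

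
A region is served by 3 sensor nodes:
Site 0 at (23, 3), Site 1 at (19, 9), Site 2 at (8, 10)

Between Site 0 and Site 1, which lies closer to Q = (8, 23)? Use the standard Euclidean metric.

Compare squared distances:
d²(Q, Site 0) = (8−23)² + (23−3)² = 225 + 400 = 625
d²(Q, Site 1) = (8−19)² + (23−9)² = 121 + 196 = 317
625 > 317, so Site 1 is closer.

Site 1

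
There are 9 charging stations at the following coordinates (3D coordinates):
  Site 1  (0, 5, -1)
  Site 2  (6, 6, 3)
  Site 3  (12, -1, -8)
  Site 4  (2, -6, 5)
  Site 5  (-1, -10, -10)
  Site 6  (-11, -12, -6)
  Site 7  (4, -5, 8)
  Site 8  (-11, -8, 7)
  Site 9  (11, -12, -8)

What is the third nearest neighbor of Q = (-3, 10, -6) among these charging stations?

Site 3

Since √ is increasing, it suffices to compare squared distances:
d²(Q, Site 1) = 9 + 25 + 25 = 59
d²(Q, Site 2) = 81 + 16 + 81 = 178
d²(Q, Site 3) = 225 + 121 + 4 = 350
d²(Q, Site 4) = 25 + 256 + 121 = 402
d²(Q, Site 5) = 4 + 400 + 16 = 420
d²(Q, Site 6) = 64 + 484 + 0 = 548
d²(Q, Site 7) = 49 + 225 + 196 = 470
d²(Q, Site 8) = 64 + 324 + 169 = 557
d²(Q, Site 9) = 196 + 484 + 4 = 684
Sorted ascending: Site 1, Site 2, Site 3, Site 4, … — the third-nearest is Site 3.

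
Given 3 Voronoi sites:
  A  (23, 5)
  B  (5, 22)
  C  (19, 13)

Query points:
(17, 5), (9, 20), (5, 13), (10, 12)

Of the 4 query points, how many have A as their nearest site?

1

(17, 5) — d² to each: A:36, B:433, C:68 → nearest is A
(9, 20) — d² to each: A:421, B:20, C:149 → nearest is B
(5, 13) — d² to each: A:388, B:81, C:196 → nearest is B
(10, 12) — d² to each: A:218, B:125, C:82 → nearest is C
1 of the 4 points has A as nearest.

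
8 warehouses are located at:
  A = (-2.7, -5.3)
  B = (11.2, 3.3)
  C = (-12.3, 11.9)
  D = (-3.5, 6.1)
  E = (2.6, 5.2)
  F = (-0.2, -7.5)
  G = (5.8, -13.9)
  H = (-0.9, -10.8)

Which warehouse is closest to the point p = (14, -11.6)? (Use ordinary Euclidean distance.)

G

Squared Euclidean distances:
|pA|² = (14−(-2.7))² + (-11.6−(-5.3))² = 278.89 + 39.69 = 318.58
|pB|² = (14−11.2)² + (-11.6−3.3)² = 7.84 + 222.01 = 229.85
|pC|² = (14−(-12.3))² + (-11.6−11.9)² = 691.69 + 552.25 = 1243.94
|pD|² = (14−(-3.5))² + (-11.6−6.1)² = 306.25 + 313.29 = 619.54
|pE|² = (14−2.6)² + (-11.6−5.2)² = 129.96 + 282.24 = 412.2
|pF|² = (14−(-0.2))² + (-11.6−(-7.5))² = 201.64 + 16.81 = 218.45
|pG|² = (14−5.8)² + (-11.6−(-13.9))² = 67.24 + 5.29 = 72.53
|pH|² = (14−(-0.9))² + (-11.6−(-10.8))² = 222.01 + 0.64 = 222.65
Minimum is at G.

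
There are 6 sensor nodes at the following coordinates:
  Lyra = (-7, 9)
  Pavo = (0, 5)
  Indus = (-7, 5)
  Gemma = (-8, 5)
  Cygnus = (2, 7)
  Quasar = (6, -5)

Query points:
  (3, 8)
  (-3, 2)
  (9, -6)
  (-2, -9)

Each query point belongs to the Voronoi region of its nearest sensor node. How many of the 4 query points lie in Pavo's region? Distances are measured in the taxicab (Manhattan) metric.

(3, 8) — d to each: Lyra:11, Pavo:6, Indus:13, Gemma:14, Cygnus:2, Quasar:16 → nearest is Cygnus
(-3, 2) — d to each: Lyra:11, Pavo:6, Indus:7, Gemma:8, Cygnus:10, Quasar:16 → nearest is Pavo
(9, -6) — d to each: Lyra:31, Pavo:20, Indus:27, Gemma:28, Cygnus:20, Quasar:4 → nearest is Quasar
(-2, -9) — d to each: Lyra:23, Pavo:16, Indus:19, Gemma:20, Cygnus:20, Quasar:12 → nearest is Quasar
1 of the 4 points has Pavo as nearest.

1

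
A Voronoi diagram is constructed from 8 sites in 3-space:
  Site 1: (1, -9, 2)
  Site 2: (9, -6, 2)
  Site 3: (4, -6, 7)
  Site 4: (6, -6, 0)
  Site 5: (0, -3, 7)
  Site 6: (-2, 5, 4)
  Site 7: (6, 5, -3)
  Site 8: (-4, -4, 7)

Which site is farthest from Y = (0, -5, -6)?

Site 6

Squared Euclidean distances:
d²(Y, Site 1) = (0−1)² + (-5−(-9))² + (-6−2)² = 1 + 16 + 64 = 81
d²(Y, Site 2) = (0−9)² + (-5−(-6))² + (-6−2)² = 81 + 1 + 64 = 146
d²(Y, Site 3) = (0−4)² + (-5−(-6))² + (-6−7)² = 16 + 1 + 169 = 186
d²(Y, Site 4) = (0−6)² + (-5−(-6))² + (-6−0)² = 36 + 1 + 36 = 73
d²(Y, Site 5) = (0−0)² + (-5−(-3))² + (-6−7)² = 0 + 4 + 169 = 173
d²(Y, Site 6) = (0−(-2))² + (-5−5)² + (-6−4)² = 4 + 100 + 100 = 204
d²(Y, Site 7) = (0−6)² + (-5−5)² + (-6−(-3))² = 36 + 100 + 9 = 145
d²(Y, Site 8) = (0−(-4))² + (-5−(-4))² + (-6−7)² = 16 + 1 + 169 = 186
The largest is to Site 6.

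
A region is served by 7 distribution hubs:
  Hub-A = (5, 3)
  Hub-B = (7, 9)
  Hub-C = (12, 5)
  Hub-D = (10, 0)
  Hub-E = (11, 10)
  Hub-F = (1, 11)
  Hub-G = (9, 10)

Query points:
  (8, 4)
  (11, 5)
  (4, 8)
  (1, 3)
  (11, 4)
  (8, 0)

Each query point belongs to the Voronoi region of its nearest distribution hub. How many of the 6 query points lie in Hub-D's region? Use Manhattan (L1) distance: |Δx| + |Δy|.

(8, 4) — d to each: Hub-A:4, Hub-B:6, Hub-C:5, Hub-D:6, Hub-E:9, Hub-F:14, Hub-G:7 → nearest is Hub-A
(11, 5) — d to each: Hub-A:8, Hub-B:8, Hub-C:1, Hub-D:6, Hub-E:5, Hub-F:16, Hub-G:7 → nearest is Hub-C
(4, 8) — d to each: Hub-A:6, Hub-B:4, Hub-C:11, Hub-D:14, Hub-E:9, Hub-F:6, Hub-G:7 → nearest is Hub-B
(1, 3) — d to each: Hub-A:4, Hub-B:12, Hub-C:13, Hub-D:12, Hub-E:17, Hub-F:8, Hub-G:15 → nearest is Hub-A
(11, 4) — d to each: Hub-A:7, Hub-B:9, Hub-C:2, Hub-D:5, Hub-E:6, Hub-F:17, Hub-G:8 → nearest is Hub-C
(8, 0) — d to each: Hub-A:6, Hub-B:10, Hub-C:9, Hub-D:2, Hub-E:13, Hub-F:18, Hub-G:11 → nearest is Hub-D
1 of the 6 points has Hub-D as nearest.

1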